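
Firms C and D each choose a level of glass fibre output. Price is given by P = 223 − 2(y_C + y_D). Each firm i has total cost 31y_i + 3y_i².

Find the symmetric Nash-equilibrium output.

16

Firm C's profit: π = y_C(223 − 2(y_C + y_D)) − 31y_C − 3y_C².
∂π/∂y_C = 192 − 10y_C − 2y_D = 0, so y_C = 19.2 − 0.2y_D.
By symmetry y_D = y_C; substituting into the reaction function, 1.2y_C = 19.2 and y_C = 16.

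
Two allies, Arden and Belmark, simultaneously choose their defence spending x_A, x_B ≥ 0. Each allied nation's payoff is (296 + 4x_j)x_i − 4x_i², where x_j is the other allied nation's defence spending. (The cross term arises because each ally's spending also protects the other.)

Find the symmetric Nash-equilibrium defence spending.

Arden's payoff is (296 + 4x_B)x_A − 4x_A².
∂π/∂x_A = 296 + 4x_B − 8x_A = 0, so x_A = 37 + 0.5x_B.
By symmetry x_B = x_A; substituting into the reaction function, 0.5x_A = 37 and x_A = 74.

74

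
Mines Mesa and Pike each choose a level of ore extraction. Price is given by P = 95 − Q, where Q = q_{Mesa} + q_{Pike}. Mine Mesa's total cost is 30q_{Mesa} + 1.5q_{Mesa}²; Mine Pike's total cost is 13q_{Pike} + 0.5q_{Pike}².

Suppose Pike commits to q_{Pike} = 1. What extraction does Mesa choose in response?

12.8

Mine Mesa's profit: π = q_{Mesa}(95 − (q_{Mesa} + q_{Pike})) − 30q_{Mesa} − 1.5q_{Mesa}².
∂π/∂q_{Mesa} = 65 − 5q_{Mesa} − q_{Pike} = 0, so q_{Mesa} = 13 − 0.2q_{Pike}.
At q_{Pike} = 1: q_{Mesa} = 13 − 0.2·1 = 12.8.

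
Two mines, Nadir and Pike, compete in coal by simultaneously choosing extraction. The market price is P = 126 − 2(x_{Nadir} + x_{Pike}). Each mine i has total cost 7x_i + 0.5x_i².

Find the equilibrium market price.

58

Mine Nadir's profit: π = x_{Nadir}(126 − 2(x_{Nadir} + x_{Pike})) − 7x_{Nadir} − 0.5x_{Nadir}².
∂π/∂x_{Nadir} = 119 − 5x_{Nadir} − 2x_{Pike} = 0, so x_{Nadir} = 23.8 − 0.4x_{Pike}.
By symmetry x_{Pike} = x_{Nadir}; substituting into the reaction function, 1.4x_{Nadir} = 23.8 and x_{Nadir} = 17.
Equilibrium price: P = 126 − 2·34 = 58.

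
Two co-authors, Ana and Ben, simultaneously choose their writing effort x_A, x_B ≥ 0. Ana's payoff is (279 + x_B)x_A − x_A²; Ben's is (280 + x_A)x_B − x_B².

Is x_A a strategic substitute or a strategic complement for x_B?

Expanding Ana's payoff: 279x_A + x_Bx_A − x_A².
∂π/∂x_A = 279 + x_B − 2x_A = 0, so x_A = 139.5 + 0.5x_B.
The best-response slope dx_A/dx_B = 0.5 > 0: the reaction function is upward-sloping, so the choices are strategic complements.

strategic complements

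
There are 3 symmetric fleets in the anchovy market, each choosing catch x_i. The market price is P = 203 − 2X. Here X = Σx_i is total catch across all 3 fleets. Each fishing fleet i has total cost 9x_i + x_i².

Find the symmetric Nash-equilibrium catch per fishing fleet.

A representative fishing fleet's profit is π_i = x_i(203 − 2X) − 9x_i − x_i², with X = x_i + Σ_{j≠i} x_j.
First-order condition: 194 − 6x_i − 2Σ_{j≠i} x_j = 0.
Imposing symmetry (x_j = x for all j) turns Σ_{j≠i} x_j into 2x, so 194 = 10x and x = 19.4.

19.4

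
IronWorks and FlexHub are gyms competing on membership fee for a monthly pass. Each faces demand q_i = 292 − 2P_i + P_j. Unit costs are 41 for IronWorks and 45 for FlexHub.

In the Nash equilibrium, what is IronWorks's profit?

14179.28

IronWorks's profit: π = (P_{IronWorks} − 41)(292 − 2P_{IronWorks} + P_{FlexHub}).
∂π/∂P_{IronWorks} = 374 − 4P_{IronWorks} + P_{FlexHub} = 0 ⇒ P_{IronWorks} = 93.5 + 0.25P_{FlexHub}.
Similarly P_{FlexHub} = 95.5 + 0.25P_{IronWorks}.
Plugging P_{FlexHub} into IronWorks's best response: P_{IronWorks} = 93.5 + 0.25(95.5 + 0.25P_{IronWorks}) ⇒ 0.9375P_{IronWorks} = 117.375, so P_{IronWorks} = 125.2.
Then P_{FlexHub} = 95.5 + 0.25·125.2 = 126.8.
q_{IronWorks} = 292 − 2·125.2 + 126.8 = 168.4.
Profit = (125.2 − 41)·168.4 = 14179.28.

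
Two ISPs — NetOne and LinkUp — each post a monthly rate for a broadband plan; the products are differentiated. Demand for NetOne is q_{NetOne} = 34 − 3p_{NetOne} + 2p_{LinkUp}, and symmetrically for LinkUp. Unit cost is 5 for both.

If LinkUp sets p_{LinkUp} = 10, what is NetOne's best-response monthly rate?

11.5

NetOne's profit: π = (p_{NetOne} − 5)(34 − 3p_{NetOne} + 2p_{LinkUp}).
∂π/∂p_{NetOne} = 49 − 6p_{NetOne} + 2p_{LinkUp} = 0 ⇒ p_{NetOne} = 49/6 + (1/3)p_{LinkUp}.
At p_{LinkUp} = 10: p_{NetOne} = 49/6 + (1/3)·10 = 11.5.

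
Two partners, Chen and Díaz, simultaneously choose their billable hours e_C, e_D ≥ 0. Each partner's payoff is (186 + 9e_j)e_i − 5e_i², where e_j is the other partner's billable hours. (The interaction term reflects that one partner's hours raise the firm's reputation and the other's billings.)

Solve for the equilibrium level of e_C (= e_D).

186

Chen's payoff is (186 + 9e_D)e_C − 5e_C².
∂π/∂e_C = 186 + 9e_D − 10e_C = 0, so e_C = 18.6 + 0.9e_D.
Setting e_C = e_D in the reaction function: e_C = 18.6 + 0.9e_C, so e_C = 18.6 / 0.1 = 186.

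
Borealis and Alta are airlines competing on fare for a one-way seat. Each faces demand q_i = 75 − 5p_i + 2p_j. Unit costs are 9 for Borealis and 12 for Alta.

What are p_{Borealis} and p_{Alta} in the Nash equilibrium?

Borealis's profit: π = (p_{Borealis} − 9)(75 − 5p_{Borealis} + 2p_{Alta}).
∂π/∂p_{Borealis} = 120 − 10p_{Borealis} + 2p_{Alta} = 0 ⇒ p_{Borealis} = 12 + 0.2p_{Alta}.
Similarly p_{Alta} = 13.5 + 0.2p_{Borealis}.
Solving the two reaction functions simultaneously: (1 − (0.2)(0.2))p_{Borealis} = 12 + 0.2·13.5, so 0.96p_{Borealis} = 14.7 and p_{Borealis} = 15.3125.
Then p_{Alta} = 13.5 + 0.2·15.3125 = 16.5625.

15.3125, 16.5625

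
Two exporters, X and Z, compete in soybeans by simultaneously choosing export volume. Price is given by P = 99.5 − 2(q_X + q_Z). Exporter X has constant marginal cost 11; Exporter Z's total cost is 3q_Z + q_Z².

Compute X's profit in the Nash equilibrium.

Exporter X's profit: π = q_X(99.5 − 2(q_X + q_Z)) − 11q_X.
∂π/∂q_X = 88.5 − 4q_X − 2q_Z = 0, so q_X = 22.125 − 0.5q_Z.
For Z: ∂π/∂q_Z = 96.5 − 6q_Z − 2q_X = 0 ⇒ q_Z = 193/12 − (1/3)q_X.
Solving the two reaction functions simultaneously: (1 − (−0.5)(−1/3))q_X = 22.125 − 0.5·(193/12), so (5/6)q_X = 169/12 and q_X = 16.9.
Then q_Z = 193/12 − (1/3)·16.9 = 10.45.
Price P = 99.5 − 2·27.35 = 44.8.
X's profit: (44.8 − 11)·16.9 = 571.22.

571.22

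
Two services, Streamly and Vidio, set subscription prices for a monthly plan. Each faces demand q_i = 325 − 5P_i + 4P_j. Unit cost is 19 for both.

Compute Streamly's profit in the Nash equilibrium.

Streamly's profit: π = (P_{Streamly} − 19)(325 − 5P_{Streamly} + 4P_{Vidio}).
∂π/∂P_{Streamly} = 420 − 10P_{Streamly} + 4P_{Vidio} = 0 ⇒ P_{Streamly} = 42 + 0.4P_{Vidio}.
By symmetry P_{Vidio} = P_{Streamly}; substituting into the reaction function, 0.6P_{Streamly} = 42 and P_{Streamly} = 70.
q_{Streamly} = 325 − 5·70 + 4·70 = 255.
Profit = (70 − 19)·255 = 13005.

13005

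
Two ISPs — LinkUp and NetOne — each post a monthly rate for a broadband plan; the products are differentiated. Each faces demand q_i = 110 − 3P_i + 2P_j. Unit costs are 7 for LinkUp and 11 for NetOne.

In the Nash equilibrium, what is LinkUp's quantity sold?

79.5

LinkUp's profit: π = (P_{LinkUp} − 7)(110 − 3P_{LinkUp} + 2P_{NetOne}).
∂π/∂P_{LinkUp} = 131 − 6P_{LinkUp} + 2P_{NetOne} = 0 ⇒ P_{LinkUp} = 131/6 + (1/3)P_{NetOne}.
Similarly P_{NetOne} = 143/6 + (1/3)P_{LinkUp}.
Substituting the second reaction function into the first: P_{LinkUp} = 131/6 + (1/3)(143/6 + (1/3)P_{LinkUp}), which gives (8/9)P_{LinkUp} = 268/9 ⇒ P_{LinkUp} = 33.5.
Then P_{NetOne} = 143/6 + (1/3)·33.5 = 35.
q_{LinkUp} = 110 − 3·33.5 + 2·35 = 79.5.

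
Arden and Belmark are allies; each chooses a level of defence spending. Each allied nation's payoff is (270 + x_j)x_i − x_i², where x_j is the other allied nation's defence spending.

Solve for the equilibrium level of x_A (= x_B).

Arden's payoff is (270 + x_B)x_A − x_A².
∂π/∂x_A = 270 + x_B − 2x_A = 0, so x_A = 135 + 0.5x_B.
By symmetry x_B = x_A; substituting into the reaction function, 0.5x_A = 135 and x_A = 270.

270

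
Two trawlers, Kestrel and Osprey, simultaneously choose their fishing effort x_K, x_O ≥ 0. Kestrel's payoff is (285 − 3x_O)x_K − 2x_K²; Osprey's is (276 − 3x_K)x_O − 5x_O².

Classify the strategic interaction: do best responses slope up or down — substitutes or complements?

strategic substitutes

Expanding Kestrel's payoff: 285x_K − 3x_Ox_K − 2x_K².
∂π/∂x_K = 285 − 3x_O − 4x_K = 0, so x_K = 71.25 − 0.75x_O.
The best-response slope dx_K/dx_O = −0.75 < 0: the reaction function is downward-sloping, so the choices are strategic substitutes.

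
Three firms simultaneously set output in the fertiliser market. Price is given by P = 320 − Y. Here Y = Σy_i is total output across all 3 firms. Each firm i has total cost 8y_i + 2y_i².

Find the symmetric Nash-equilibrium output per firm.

A representative firm's profit is π_i = y_i(320 − Y) − 8y_i − 2y_i², with Y = y_i + Σ_{j≠i} y_j.
First-order condition: 312 − 6y_i − Σ_{j≠i} y_j = 0.
With identical firms, set every y_j = y: then 312 − 6y − 2y = 0, i.e. y = 312/8 = 39.

39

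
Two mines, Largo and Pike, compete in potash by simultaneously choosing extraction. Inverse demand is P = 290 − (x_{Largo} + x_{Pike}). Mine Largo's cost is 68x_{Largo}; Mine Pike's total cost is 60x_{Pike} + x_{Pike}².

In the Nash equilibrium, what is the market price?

162

Mine Largo's profit: π = x_{Largo}(290 − (x_{Largo} + x_{Pike})) − 68x_{Largo}.
∂π/∂x_{Largo} = 222 − 2x_{Largo} − x_{Pike} = 0, so x_{Largo} = 111 − 0.5x_{Pike}.
For Pike: ∂π/∂x_{Pike} = 230 − 4x_{Pike} − x_{Largo} = 0 ⇒ x_{Pike} = 57.5 − 0.25x_{Largo}.
Solving the two reaction functions simultaneously: (1 − (−0.5)(−0.25))x_{Largo} = 111 − 0.5·57.5, so 0.875x_{Largo} = 82.25 and x_{Largo} = 94.
Then x_{Pike} = 57.5 − 0.25·94 = 34.
Equilibrium price: P = 290 − 128 = 162.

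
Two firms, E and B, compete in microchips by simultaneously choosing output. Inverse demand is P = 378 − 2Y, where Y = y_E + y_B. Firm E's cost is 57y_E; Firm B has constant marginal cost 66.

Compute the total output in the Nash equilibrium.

Firm E's profit: π = y_E(378 − 2(y_E + y_B)) − 57y_E.
∂π/∂y_E = 321 − 4y_E − 2y_B = 0, so y_E = 80.25 − 0.5y_B.
By the same steps for B: y_B = 78 − 0.5y_E.
Substituting the second reaction function into the first: y_E = 80.25 − 0.5(78 − 0.5y_E), which gives 0.75y_E = 41.25 ⇒ y_E = 55.
Then y_B = 78 − 0.5·55 = 50.5.
Total output: 55 + 50.5 = 105.5.

105.5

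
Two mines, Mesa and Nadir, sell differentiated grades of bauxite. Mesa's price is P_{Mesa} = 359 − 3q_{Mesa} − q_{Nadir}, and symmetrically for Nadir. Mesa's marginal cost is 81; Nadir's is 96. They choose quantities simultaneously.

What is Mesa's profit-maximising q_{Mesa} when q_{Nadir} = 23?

Mine Mesa's profit: π = q_{Mesa}(359 − 3q_{Mesa} − q_{Nadir}) − 81q_{Mesa}.
∂π/∂q_{Mesa} = 278 − 6q_{Mesa} − q_{Nadir} = 0 ⇒ q_{Mesa} = 139/3 − (1/6)q_{Nadir}.
At q_{Nadir} = 23: q_{Mesa} = 139/3 − (1/6)·23 = 42.5.

42.5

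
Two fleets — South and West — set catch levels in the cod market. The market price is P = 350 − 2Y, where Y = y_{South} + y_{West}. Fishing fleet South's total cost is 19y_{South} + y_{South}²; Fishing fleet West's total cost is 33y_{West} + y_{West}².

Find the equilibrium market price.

Fishing fleet South's profit: π = y_{South}(350 − 2(y_{South} + y_{West})) − 19y_{South} − y_{South}².
∂π/∂y_{South} = 331 − 6y_{South} − 2y_{West} = 0, so y_{South} = 331/6 − (1/3)y_{West}.
By the same steps for West: y_{West} = 317/6 − (1/3)y_{South}.
Solving the two reaction functions simultaneously: (1 − (−1/3)(−1/3))y_{South} = 331/6 − (1/3)·(317/6), so (8/9)y_{South} = 338/9 and y_{South} = 42.25.
Then y_{West} = 317/6 − (1/3)·42.25 = 38.75.
Equilibrium price: P = 350 − 2·81 = 188.

188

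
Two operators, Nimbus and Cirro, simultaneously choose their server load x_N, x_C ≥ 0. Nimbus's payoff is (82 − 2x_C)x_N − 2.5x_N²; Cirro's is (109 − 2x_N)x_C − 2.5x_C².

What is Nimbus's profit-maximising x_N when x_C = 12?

Expanding Nimbus's payoff: 82x_N − 2x_Cx_N − 2.5x_N².
∂π/∂x_N = 82 − 2x_C − 5x_N = 0, so x_N = 16.4 − 0.4x_C.
At x_C = 12: x_N = 16.4 − 0.4·12 = 11.6.

11.6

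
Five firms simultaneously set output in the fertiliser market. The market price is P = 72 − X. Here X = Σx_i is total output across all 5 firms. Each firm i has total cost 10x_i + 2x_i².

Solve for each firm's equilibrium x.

A representative firm's profit is π_i = x_i(72 − X) − 10x_i − 2x_i², with X = x_i + Σ_{j≠i} x_j.
First-order condition: 62 − 6x_i − Σ_{j≠i} x_j = 0.
With identical firms, set every x_j = x: then 62 − 6x − 4x = 0, i.e. x = 62/10 = 6.2.

6.2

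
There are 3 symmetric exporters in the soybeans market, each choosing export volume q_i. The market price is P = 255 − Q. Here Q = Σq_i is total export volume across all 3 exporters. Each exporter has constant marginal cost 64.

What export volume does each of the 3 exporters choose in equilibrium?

A representative exporter's profit is π_i = q_i(255 − Q) − 64q_i, with Q = q_i + Σ_{j≠i} q_j.
First-order condition: 191 − 2q_i − Σ_{j≠i} q_j = 0.
In a symmetric equilibrium every exporter chooses the same q, so Σ_{j≠i} q_j = 2q. The condition becomes 191 − 4q = 0, giving q = 191/4 = 47.75.

47.75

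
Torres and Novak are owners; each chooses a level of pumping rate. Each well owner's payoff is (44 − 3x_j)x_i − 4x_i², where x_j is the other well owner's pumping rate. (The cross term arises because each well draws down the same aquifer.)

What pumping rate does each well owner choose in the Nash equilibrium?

Torres's payoff is (44 − 3x_N)x_T − 4x_T².
∂π/∂x_T = 44 − 3x_N − 8x_T = 0, so x_T = 5.5 − 0.375x_N.
Setting x_T = x_N in the reaction function: x_T = 5.5 − 0.375x_T, so x_T = 5.5 / 1.375 = 4.

4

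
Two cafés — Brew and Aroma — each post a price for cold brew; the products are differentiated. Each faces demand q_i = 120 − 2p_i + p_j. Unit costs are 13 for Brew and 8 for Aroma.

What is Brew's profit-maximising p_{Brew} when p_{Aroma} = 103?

62.25

Brew's profit: π = (p_{Brew} − 13)(120 − 2p_{Brew} + p_{Aroma}).
∂π/∂p_{Brew} = 146 − 4p_{Brew} + p_{Aroma} = 0 ⇒ p_{Brew} = 36.5 + 0.25p_{Aroma}.
At p_{Aroma} = 103: p_{Brew} = 36.5 + 0.25·103 = 62.25.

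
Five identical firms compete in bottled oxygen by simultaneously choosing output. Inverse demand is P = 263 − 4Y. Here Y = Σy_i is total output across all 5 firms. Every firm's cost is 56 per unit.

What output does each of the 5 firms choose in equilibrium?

8.625

A representative firm's profit is π_i = y_i(263 − 4Y) − 56y_i, with Y = y_i + Σ_{j≠i} y_j.
First-order condition: 207 − 8y_i − 4Σ_{j≠i} y_j = 0.
Imposing symmetry (y_j = y for all j) turns Σ_{j≠i} y_j into 4y, so 207 = 24y and y = 8.625.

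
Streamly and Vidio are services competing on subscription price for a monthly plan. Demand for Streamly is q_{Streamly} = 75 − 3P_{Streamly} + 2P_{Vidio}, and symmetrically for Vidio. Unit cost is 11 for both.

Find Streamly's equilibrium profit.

Streamly's profit: π = (P_{Streamly} − 11)(75 − 3P_{Streamly} + 2P_{Vidio}).
∂π/∂P_{Streamly} = 108 − 6P_{Streamly} + 2P_{Vidio} = 0 ⇒ P_{Streamly} = 18 + (1/3)P_{Vidio}.
By symmetry P_{Vidio} = P_{Streamly}; substituting into the reaction function, (2/3)P_{Streamly} = 18 and P_{Streamly} = 27.
q_{Streamly} = 75 − 3·27 + 2·27 = 48.
Profit = (27 − 11)·48 = 768.

768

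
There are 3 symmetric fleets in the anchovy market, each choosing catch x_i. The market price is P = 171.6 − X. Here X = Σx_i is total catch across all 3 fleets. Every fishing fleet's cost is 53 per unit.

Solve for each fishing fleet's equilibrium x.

A representative fishing fleet's profit is π_i = x_i(171.6 − X) − 53x_i, with X = x_i + Σ_{j≠i} x_j.
First-order condition: 118.6 − 2x_i − Σ_{j≠i} x_j = 0.
With identical fishing fleets, set every x_j = x: then 118.6 − 2x − 2x = 0, i.e. x = 118.6/4 = 29.65.

29.65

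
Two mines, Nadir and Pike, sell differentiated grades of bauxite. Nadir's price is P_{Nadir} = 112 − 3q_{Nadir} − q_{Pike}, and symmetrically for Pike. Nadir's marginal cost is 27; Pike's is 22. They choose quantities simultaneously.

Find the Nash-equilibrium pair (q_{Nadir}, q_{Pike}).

12, 13

Mine Nadir's profit: π = q_{Nadir}(112 − 3q_{Nadir} − q_{Pike}) − 27q_{Nadir}.
∂π/∂q_{Nadir} = 85 − 6q_{Nadir} − q_{Pike} = 0 ⇒ q_{Nadir} = 85/6 − (1/6)q_{Pike}.
Similarly q_{Pike} = 15 − (1/6)q_{Nadir}.
Solving the two reaction functions simultaneously: (1 − (−1/6)(−1/6))q_{Nadir} = 85/6 − (1/6)·15, so (35/36)q_{Nadir} = 35/3 and q_{Nadir} = 12.
Then q_{Pike} = 15 − (1/6)·12 = 13.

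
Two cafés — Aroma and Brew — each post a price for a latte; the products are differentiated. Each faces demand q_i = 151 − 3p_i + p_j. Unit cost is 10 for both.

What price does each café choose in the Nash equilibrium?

36.2

Aroma's profit: π = (p_{Aroma} − 10)(151 − 3p_{Aroma} + p_{Brew}).
∂π/∂p_{Aroma} = 181 − 6p_{Aroma} + p_{Brew} = 0 ⇒ p_{Aroma} = 181/6 + (1/6)p_{Brew}.
By symmetry p_{Brew} = p_{Aroma}; substituting into the reaction function, (5/6)p_{Aroma} = 181/6 and p_{Aroma} = 36.2.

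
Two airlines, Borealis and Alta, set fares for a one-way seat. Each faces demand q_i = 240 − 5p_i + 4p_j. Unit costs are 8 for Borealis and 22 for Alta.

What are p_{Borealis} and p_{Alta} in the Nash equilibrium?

Borealis's profit: π = (p_{Borealis} − 8)(240 − 5p_{Borealis} + 4p_{Alta}).
∂π/∂p_{Borealis} = 280 − 10p_{Borealis} + 4p_{Alta} = 0 ⇒ p_{Borealis} = 28 + 0.4p_{Alta}.
Similarly p_{Alta} = 35 + 0.4p_{Borealis}.
Solving the two reaction functions simultaneously: (1 − (0.4)(0.4))p_{Borealis} = 28 + 0.4·35, so 0.84p_{Borealis} = 42 and p_{Borealis} = 50.
Then p_{Alta} = 35 + 0.4·50 = 55.

50, 55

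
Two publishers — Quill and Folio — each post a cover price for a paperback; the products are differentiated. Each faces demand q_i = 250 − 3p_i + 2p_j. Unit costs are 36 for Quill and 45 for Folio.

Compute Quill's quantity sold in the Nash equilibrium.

Quill's profit: π = (p_{Quill} − 36)(250 − 3p_{Quill} + 2p_{Folio}).
∂π/∂p_{Quill} = 358 − 6p_{Quill} + 2p_{Folio} = 0 ⇒ p_{Quill} = 179/3 + (1/3)p_{Folio}.
Similarly p_{Folio} = 385/6 + (1/3)p_{Quill}.
Plugging p_{Folio} into Quill's best response: p_{Quill} = 179/3 + (1/3)(385/6 + (1/3)p_{Quill}) ⇒ (8/9)p_{Quill} = 1459/18, so p_{Quill} = 91.1875.
Then p_{Folio} = 385/6 + (1/3)·91.1875 = 94.5625.
q_{Quill} = 250 − 3·91.1875 + 2·94.5625 = 165.5625.

165.5625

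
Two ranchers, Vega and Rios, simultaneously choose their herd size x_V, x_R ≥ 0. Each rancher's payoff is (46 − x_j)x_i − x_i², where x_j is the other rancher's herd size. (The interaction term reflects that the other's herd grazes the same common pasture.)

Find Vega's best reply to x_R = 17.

14.5

Vega's payoff is (46 − x_R)x_V − x_V².
∂π/∂x_V = 46 − x_R − 2x_V = 0, so x_V = 23 − 0.5x_R.
At x_R = 17: x_V = 23 − 0.5·17 = 14.5.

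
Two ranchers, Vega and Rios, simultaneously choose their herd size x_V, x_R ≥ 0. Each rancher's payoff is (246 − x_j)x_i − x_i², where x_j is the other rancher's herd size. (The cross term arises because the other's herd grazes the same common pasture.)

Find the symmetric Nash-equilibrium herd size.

Vega's payoff is (246 − x_R)x_V − x_V².
∂π/∂x_V = 246 − x_R − 2x_V = 0, so x_V = 123 − 0.5x_R.
The game is symmetric, so in equilibrium x_R = x_V: the reaction function gives 1.5x_V = 123, hence x_V = 82.

82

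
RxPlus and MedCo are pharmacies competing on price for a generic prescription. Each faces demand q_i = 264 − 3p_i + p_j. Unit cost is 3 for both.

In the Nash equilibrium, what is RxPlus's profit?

RxPlus's profit: π = (p_{RxPlus} − 3)(264 − 3p_{RxPlus} + p_{MedCo}).
∂π/∂p_{RxPlus} = 273 − 6p_{RxPlus} + p_{MedCo} = 0 ⇒ p_{RxPlus} = 45.5 + (1/6)p_{MedCo}.
The game is symmetric, so in equilibrium p_{MedCo} = p_{RxPlus}: the reaction function gives (5/6)p_{RxPlus} = 45.5, hence p_{RxPlus} = 54.6.
q_{RxPlus} = 264 − 3·54.6 + 54.6 = 154.8.
Profit = (54.6 − 3)·154.8 = 7987.68.

7987.68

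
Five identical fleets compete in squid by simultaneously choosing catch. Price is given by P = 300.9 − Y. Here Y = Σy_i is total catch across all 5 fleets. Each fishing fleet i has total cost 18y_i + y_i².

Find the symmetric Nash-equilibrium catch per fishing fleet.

A representative fishing fleet's profit is π_i = y_i(300.9 − Y) − 18y_i − y_i², with Y = y_i + Σ_{j≠i} y_j.
First-order condition: 282.9 − 4y_i − Σ_{j≠i} y_j = 0.
Imposing symmetry (y_j = y for all j) turns Σ_{j≠i} y_j into 4y, so 282.9 = 8y and y = 35.3625.

35.3625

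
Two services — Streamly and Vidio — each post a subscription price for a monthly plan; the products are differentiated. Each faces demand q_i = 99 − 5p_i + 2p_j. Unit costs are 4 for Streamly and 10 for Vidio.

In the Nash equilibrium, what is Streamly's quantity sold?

Streamly's profit: π = (p_{Streamly} − 4)(99 − 5p_{Streamly} + 2p_{Vidio}).
∂π/∂p_{Streamly} = 119 − 10p_{Streamly} + 2p_{Vidio} = 0 ⇒ p_{Streamly} = 11.9 + 0.2p_{Vidio}.
Similarly p_{Vidio} = 14.9 + 0.2p_{Streamly}.
Plugging p_{Vidio} into Streamly's best response: p_{Streamly} = 11.9 + 0.2(14.9 + 0.2p_{Streamly}) ⇒ 0.96p_{Streamly} = 14.88, so p_{Streamly} = 15.5.
Then p_{Vidio} = 14.9 + 0.2·15.5 = 18.
q_{Streamly} = 99 − 5·15.5 + 2·18 = 57.5.

57.5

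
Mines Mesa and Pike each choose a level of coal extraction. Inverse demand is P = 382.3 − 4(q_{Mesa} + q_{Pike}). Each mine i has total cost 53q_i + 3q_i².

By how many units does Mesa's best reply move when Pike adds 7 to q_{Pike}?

-2

Mine Mesa's profit: π = q_{Mesa}(382.3 − 4(q_{Mesa} + q_{Pike})) − 53q_{Mesa} − 3q_{Mesa}².
∂π/∂q_{Mesa} = 329.3 − 14q_{Mesa} − 4q_{Pike} = 0, so q_{Mesa} = 3293/140 − (2/7)q_{Pike}.
The reaction-function slope is −2/7, so a 7-unit rise in q_{Pike} moves q_{Mesa} by −2/7 × 7 = −2. Mesa's best response falls — the actions are strategic substitutes.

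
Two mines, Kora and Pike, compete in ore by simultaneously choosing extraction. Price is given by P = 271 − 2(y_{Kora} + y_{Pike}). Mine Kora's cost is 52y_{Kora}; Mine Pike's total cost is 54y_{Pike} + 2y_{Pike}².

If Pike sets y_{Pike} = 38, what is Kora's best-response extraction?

Mine Kora's profit: π = y_{Kora}(271 − 2(y_{Kora} + y_{Pike})) − 52y_{Kora}.
∂π/∂y_{Kora} = 219 − 4y_{Kora} − 2y_{Pike} = 0, so y_{Kora} = 54.75 − 0.5y_{Pike}.
At y_{Pike} = 38: y_{Kora} = 54.75 − 0.5·38 = 35.75.

35.75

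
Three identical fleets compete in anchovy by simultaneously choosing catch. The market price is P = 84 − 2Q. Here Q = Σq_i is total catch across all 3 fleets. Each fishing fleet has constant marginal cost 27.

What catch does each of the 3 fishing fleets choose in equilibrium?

7.125

A representative fishing fleet's profit is π_i = q_i(84 − 2Q) − 27q_i, with Q = q_i + Σ_{j≠i} q_j.
First-order condition: 57 − 4q_i − 2Σ_{j≠i} q_j = 0.
Imposing symmetry (q_j = q for all j) turns Σ_{j≠i} q_j into 2q, so 57 = 8q and q = 7.125.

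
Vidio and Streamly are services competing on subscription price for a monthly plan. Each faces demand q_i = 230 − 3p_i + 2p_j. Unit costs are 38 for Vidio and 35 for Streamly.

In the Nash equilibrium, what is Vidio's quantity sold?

142.3125

Vidio's profit: π = (p_{Vidio} − 38)(230 − 3p_{Vidio} + 2p_{Streamly}).
∂π/∂p_{Vidio} = 344 − 6p_{Vidio} + 2p_{Streamly} = 0 ⇒ p_{Vidio} = 172/3 + (1/3)p_{Streamly}.
Similarly p_{Streamly} = 335/6 + (1/3)p_{Vidio}.
Plugging p_{Streamly} into Vidio's best response: p_{Vidio} = 172/3 + (1/3)(335/6 + (1/3)p_{Vidio}) ⇒ (8/9)p_{Vidio} = 1367/18, so p_{Vidio} = 85.4375.
Then p_{Streamly} = 335/6 + (1/3)·85.4375 = 84.3125.
q_{Vidio} = 230 − 3·85.4375 + 2·84.3125 = 142.3125.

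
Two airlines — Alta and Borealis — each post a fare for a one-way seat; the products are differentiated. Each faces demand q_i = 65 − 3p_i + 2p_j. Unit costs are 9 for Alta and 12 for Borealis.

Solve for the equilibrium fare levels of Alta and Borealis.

23.5625, 24.6875

Alta's profit: π = (p_{Alta} − 9)(65 − 3p_{Alta} + 2p_{Borealis}).
∂π/∂p_{Alta} = 92 − 6p_{Alta} + 2p_{Borealis} = 0 ⇒ p_{Alta} = 46/3 + (1/3)p_{Borealis}.
Similarly p_{Borealis} = 101/6 + (1/3)p_{Alta}.
Plugging p_{Borealis} into Alta's best response: p_{Alta} = 46/3 + (1/3)(101/6 + (1/3)p_{Alta}) ⇒ (8/9)p_{Alta} = 377/18, so p_{Alta} = 23.5625.
Then p_{Borealis} = 101/6 + (1/3)·23.5625 = 24.6875.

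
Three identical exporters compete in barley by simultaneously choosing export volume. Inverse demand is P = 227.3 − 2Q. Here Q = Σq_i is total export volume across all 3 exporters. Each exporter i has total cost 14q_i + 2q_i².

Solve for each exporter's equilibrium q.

A representative exporter's profit is π_i = q_i(227.3 − 2Q) − 14q_i − 2q_i², with Q = q_i + Σ_{j≠i} q_j.
First-order condition: 213.3 − 8q_i − 2Σ_{j≠i} q_j = 0.
In a symmetric equilibrium every exporter chooses the same q, so Σ_{j≠i} q_j = 2q. The condition becomes 213.3 − 12q = 0, giving q = 213.3/12 = 17.775.

17.775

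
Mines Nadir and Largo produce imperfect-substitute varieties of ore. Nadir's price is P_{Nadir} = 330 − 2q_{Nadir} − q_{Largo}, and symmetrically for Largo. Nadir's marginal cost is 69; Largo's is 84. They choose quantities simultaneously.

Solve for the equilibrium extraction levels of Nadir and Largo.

53.2, 48.2

Mine Nadir's profit: π = q_{Nadir}(330 − 2q_{Nadir} − q_{Largo}) − 69q_{Nadir}.
∂π/∂q_{Nadir} = 261 − 4q_{Nadir} − q_{Largo} = 0 ⇒ q_{Nadir} = 65.25 − 0.25q_{Largo}.
Similarly q_{Largo} = 61.5 − 0.25q_{Nadir}.
Plugging q_{Largo} into Nadir's best response: q_{Nadir} = 65.25 − 0.25(61.5 − 0.25q_{Nadir}) ⇒ 0.9375q_{Nadir} = 49.875, so q_{Nadir} = 53.2.
Then q_{Largo} = 61.5 − 0.25·53.2 = 48.2.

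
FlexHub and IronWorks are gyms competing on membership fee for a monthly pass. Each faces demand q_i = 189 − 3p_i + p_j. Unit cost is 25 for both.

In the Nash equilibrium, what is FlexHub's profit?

FlexHub's profit: π = (p_{FlexHub} − 25)(189 − 3p_{FlexHub} + p_{IronWorks}).
∂π/∂p_{FlexHub} = 264 − 6p_{FlexHub} + p_{IronWorks} = 0 ⇒ p_{FlexHub} = 44 + (1/6)p_{IronWorks}.
Setting p_{FlexHub} = p_{IronWorks} in the reaction function: p_{FlexHub} = 44 + (1/6)p_{FlexHub}, so p_{FlexHub} = 44 / (5/6) = 52.8.
q_{FlexHub} = 189 − 3·52.8 + 52.8 = 83.4.
Profit = (52.8 − 25)·83.4 = 2318.52.

2318.52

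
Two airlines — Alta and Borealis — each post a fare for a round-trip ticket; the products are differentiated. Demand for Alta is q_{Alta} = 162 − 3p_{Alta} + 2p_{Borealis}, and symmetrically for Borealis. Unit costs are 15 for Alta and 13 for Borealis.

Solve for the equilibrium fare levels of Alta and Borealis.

Alta's profit: π = (p_{Alta} − 15)(162 − 3p_{Alta} + 2p_{Borealis}).
∂π/∂p_{Alta} = 207 − 6p_{Alta} + 2p_{Borealis} = 0 ⇒ p_{Alta} = 34.5 + (1/3)p_{Borealis}.
Similarly p_{Borealis} = 33.5 + (1/3)p_{Alta}.
Solving the two reaction functions simultaneously: (1 − (1/3)(1/3))p_{Alta} = 34.5 + (1/3)·33.5, so (8/9)p_{Alta} = 137/3 and p_{Alta} = 51.375.
Then p_{Borealis} = 33.5 + (1/3)·51.375 = 50.625.

51.375, 50.625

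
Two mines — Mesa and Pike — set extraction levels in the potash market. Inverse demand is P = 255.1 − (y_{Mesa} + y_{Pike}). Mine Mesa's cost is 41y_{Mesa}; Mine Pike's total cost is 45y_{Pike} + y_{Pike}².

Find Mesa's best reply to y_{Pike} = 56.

Mine Mesa's profit: π = y_{Mesa}(255.1 − (y_{Mesa} + y_{Pike})) − 41y_{Mesa}.
∂π/∂y_{Mesa} = 214.1 − 2y_{Mesa} − y_{Pike} = 0, so y_{Mesa} = 107.05 − 0.5y_{Pike}.
At y_{Pike} = 56: y_{Mesa} = 107.05 − 0.5·56 = 79.05.

79.05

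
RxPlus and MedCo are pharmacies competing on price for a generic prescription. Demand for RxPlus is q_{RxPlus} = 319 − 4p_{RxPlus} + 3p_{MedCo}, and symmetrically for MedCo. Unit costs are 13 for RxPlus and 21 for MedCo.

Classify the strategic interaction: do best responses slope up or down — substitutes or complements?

strategic complements

RxPlus's profit: π = (p_{RxPlus} − 13)(319 − 4p_{RxPlus} + 3p_{MedCo}).
∂π/∂p_{RxPlus} = 371 − 8p_{RxPlus} + 3p_{MedCo} = 0 ⇒ p_{RxPlus} = 46.375 + 0.375p_{MedCo}.
The best-response slope dp_{RxPlus}/dp_{MedCo} = 0.375 > 0: the reaction function is upward-sloping, so the choices are strategic complements.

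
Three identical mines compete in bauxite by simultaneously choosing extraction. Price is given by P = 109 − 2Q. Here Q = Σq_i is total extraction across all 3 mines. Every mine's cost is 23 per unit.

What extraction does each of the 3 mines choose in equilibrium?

A representative mine's profit is π_i = q_i(109 − 2Q) − 23q_i, with Q = q_i + Σ_{j≠i} q_j.
First-order condition: 86 − 4q_i − 2Σ_{j≠i} q_j = 0.
In a symmetric equilibrium every mine chooses the same q, so Σ_{j≠i} q_j = 2q. The condition becomes 86 − 8q = 0, giving q = 86/8 = 10.75.

10.75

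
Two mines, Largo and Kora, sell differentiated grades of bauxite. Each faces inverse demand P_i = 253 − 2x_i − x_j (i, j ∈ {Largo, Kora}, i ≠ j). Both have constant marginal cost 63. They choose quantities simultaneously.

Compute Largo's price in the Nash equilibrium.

139

Mine Largo's profit: π = x_{Largo}(253 − 2x_{Largo} − x_{Kora}) − 63x_{Largo}.
∂π/∂x_{Largo} = 190 − 4x_{Largo} − x_{Kora} = 0 ⇒ x_{Largo} = 47.5 − 0.25x_{Kora}.
The game is symmetric, so in equilibrium x_{Kora} = x_{Largo}: the reaction function gives 1.25x_{Largo} = 47.5, hence x_{Largo} = 38.
P_{Largo} = 253 − 2·38 − 38 = 139.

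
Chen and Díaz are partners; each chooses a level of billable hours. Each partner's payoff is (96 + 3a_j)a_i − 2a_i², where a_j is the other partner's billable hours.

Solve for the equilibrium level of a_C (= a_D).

Chen's payoff is (96 + 3a_D)a_C − 2a_C².
∂π/∂a_C = 96 + 3a_D − 4a_C = 0, so a_C = 24 + 0.75a_D.
The game is symmetric, so in equilibrium a_D = a_C: the reaction function gives 0.25a_C = 24, hence a_C = 96.

96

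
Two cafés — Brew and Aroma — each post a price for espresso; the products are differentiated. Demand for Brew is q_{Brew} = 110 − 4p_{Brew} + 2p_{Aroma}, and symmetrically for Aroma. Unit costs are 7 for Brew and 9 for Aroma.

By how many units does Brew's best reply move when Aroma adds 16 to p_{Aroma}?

4

Brew's profit: π = (p_{Brew} − 7)(110 − 4p_{Brew} + 2p_{Aroma}).
∂π/∂p_{Brew} = 138 − 8p_{Brew} + 2p_{Aroma} = 0 ⇒ p_{Brew} = 17.25 + 0.25p_{Aroma}.
The reaction-function slope is 0.25, so a 16-unit rise in p_{Aroma} moves p_{Brew} by 0.25 × 16 = 4. Brew's best response rises — the actions are strategic complements.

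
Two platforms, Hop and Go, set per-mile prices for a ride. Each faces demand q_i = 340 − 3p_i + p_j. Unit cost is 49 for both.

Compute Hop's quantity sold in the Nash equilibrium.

Hop's profit: π = (p_{Hop} − 49)(340 − 3p_{Hop} + p_{Go}).
∂π/∂p_{Hop} = 487 − 6p_{Hop} + p_{Go} = 0 ⇒ p_{Hop} = 487/6 + (1/6)p_{Go}.
By symmetry p_{Go} = p_{Hop}; substituting into the reaction function, (5/6)p_{Hop} = 487/6 and p_{Hop} = 97.4.
q_{Hop} = 340 − 3·97.4 + 97.4 = 145.2.

145.2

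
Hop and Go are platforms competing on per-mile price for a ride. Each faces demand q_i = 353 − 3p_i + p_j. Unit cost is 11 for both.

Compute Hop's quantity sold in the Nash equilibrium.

198.6

Hop's profit: π = (p_{Hop} − 11)(353 − 3p_{Hop} + p_{Go}).
∂π/∂p_{Hop} = 386 − 6p_{Hop} + p_{Go} = 0 ⇒ p_{Hop} = 193/3 + (1/6)p_{Go}.
The game is symmetric, so in equilibrium p_{Go} = p_{Hop}: the reaction function gives (5/6)p_{Hop} = 193/3, hence p_{Hop} = 77.2.
q_{Hop} = 353 − 3·77.2 + 77.2 = 198.6.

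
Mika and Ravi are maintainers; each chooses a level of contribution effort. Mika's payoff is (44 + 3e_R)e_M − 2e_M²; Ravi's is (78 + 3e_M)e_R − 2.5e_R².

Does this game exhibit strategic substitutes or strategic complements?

Expanding Mika's payoff: 44e_M + 3e_Re_M − 2e_M².
∂π/∂e_M = 44 + 3e_R − 4e_M = 0, so e_M = 11 + 0.75e_R.
The best-response slope de_M/de_R = 0.75 > 0: the reaction function is upward-sloping, so the choices are strategic complements.

strategic complements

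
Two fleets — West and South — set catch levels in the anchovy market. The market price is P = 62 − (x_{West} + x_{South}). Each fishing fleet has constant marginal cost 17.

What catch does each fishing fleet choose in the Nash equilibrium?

15

Fishing fleet West's profit: π = x_{West}(62 − (x_{West} + x_{South})) − 17x_{West}.
∂π/∂x_{West} = 45 − 2x_{West} − x_{South} = 0, so x_{West} = 22.5 − 0.5x_{South}.
The game is symmetric, so in equilibrium x_{South} = x_{West}: the reaction function gives 1.5x_{West} = 22.5, hence x_{West} = 15.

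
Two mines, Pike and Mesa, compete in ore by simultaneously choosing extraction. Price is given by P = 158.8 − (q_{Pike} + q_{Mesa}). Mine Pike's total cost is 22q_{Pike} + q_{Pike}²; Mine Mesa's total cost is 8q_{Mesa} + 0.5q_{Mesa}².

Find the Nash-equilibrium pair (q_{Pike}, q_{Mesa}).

23.6, 42.4

Mine Pike's profit: π = q_{Pike}(158.8 − (q_{Pike} + q_{Mesa})) − 22q_{Pike} − q_{Pike}².
∂π/∂q_{Pike} = 136.8 − 4q_{Pike} − q_{Mesa} = 0, so q_{Pike} = 34.2 − 0.25q_{Mesa}.
For Mesa: ∂π/∂q_{Mesa} = 150.8 − 3q_{Mesa} − q_{Pike} = 0 ⇒ q_{Mesa} = 754/15 − (1/3)q_{Pike}.
Plugging q_{Mesa} into Pike's best response: q_{Pike} = 34.2 − 0.25(754/15 − (1/3)q_{Pike}) ⇒ (11/12)q_{Pike} = 649/30, so q_{Pike} = 23.6.
Then q_{Mesa} = 754/15 − (1/3)·23.6 = 42.4.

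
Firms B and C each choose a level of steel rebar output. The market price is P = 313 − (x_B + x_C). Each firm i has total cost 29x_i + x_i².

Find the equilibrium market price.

199.4

Firm B's profit: π = x_B(313 − (x_B + x_C)) − 29x_B − x_B².
∂π/∂x_B = 284 − 4x_B − x_C = 0, so x_B = 71 − 0.25x_C.
By symmetry x_C = x_B; substituting into the reaction function, 1.25x_B = 71 and x_B = 56.8.
Equilibrium price: P = 313 − 113.6 = 199.4.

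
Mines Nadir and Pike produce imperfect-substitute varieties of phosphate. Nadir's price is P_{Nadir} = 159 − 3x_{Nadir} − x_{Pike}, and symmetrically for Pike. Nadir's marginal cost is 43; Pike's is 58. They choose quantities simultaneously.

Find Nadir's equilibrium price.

Mine Nadir's profit: π = x_{Nadir}(159 − 3x_{Nadir} − x_{Pike}) − 43x_{Nadir}.
∂π/∂x_{Nadir} = 116 − 6x_{Nadir} − x_{Pike} = 0 ⇒ x_{Nadir} = 58/3 − (1/6)x_{Pike}.
Similarly x_{Pike} = 101/6 − (1/6)x_{Nadir}.
Plugging x_{Pike} into Nadir's best response: x_{Nadir} = 58/3 − (1/6)(101/6 − (1/6)x_{Nadir}) ⇒ (35/36)x_{Nadir} = 595/36, so x_{Nadir} = 17.
Then x_{Pike} = 101/6 − (1/6)·17 = 14.
P_{Nadir} = 159 − 3·17 − 14 = 94.

94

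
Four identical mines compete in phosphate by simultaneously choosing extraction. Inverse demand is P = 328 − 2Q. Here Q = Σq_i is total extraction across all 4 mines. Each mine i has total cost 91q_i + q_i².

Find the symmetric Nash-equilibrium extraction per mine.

19.75

A representative mine's profit is π_i = q_i(328 − 2Q) − 91q_i − q_i², with Q = q_i + Σ_{j≠i} q_j.
First-order condition: 237 − 6q_i − 2Σ_{j≠i} q_j = 0.
In a symmetric equilibrium every mine chooses the same q, so Σ_{j≠i} q_j = 3q. The condition becomes 237 − 12q = 0, giving q = 237/12 = 19.75.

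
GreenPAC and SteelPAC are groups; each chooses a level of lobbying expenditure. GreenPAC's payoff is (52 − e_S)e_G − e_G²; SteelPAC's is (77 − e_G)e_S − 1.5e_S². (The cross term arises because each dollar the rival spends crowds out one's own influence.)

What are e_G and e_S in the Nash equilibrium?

Expanding GreenPAC's payoff: 52e_G − e_Se_G − e_G².
∂π/∂e_G = 52 − e_S − 2e_G = 0, so e_G = 26 − 0.5e_S.
Likewise for SteelPAC: e_S = 77/3 − (1/3)e_G.
Substituting the second reaction function into the first: e_G = 26 − 0.5(77/3 − (1/3)e_G), which gives (5/6)e_G = 79/6 ⇒ e_G = 15.8.
Then e_S = 77/3 − (1/3)·15.8 = 20.4.

15.8, 20.4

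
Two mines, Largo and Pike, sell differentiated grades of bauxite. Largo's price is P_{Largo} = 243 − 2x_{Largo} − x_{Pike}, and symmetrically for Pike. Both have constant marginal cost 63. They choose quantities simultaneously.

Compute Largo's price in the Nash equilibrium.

135

Mine Largo's profit: π = x_{Largo}(243 − 2x_{Largo} − x_{Pike}) − 63x_{Largo}.
∂π/∂x_{Largo} = 180 − 4x_{Largo} − x_{Pike} = 0 ⇒ x_{Largo} = 45 − 0.25x_{Pike}.
Setting x_{Largo} = x_{Pike} in the reaction function: x_{Largo} = 45 − 0.25x_{Largo}, so x_{Largo} = 45 / 1.25 = 36.
P_{Largo} = 243 − 2·36 − 36 = 135.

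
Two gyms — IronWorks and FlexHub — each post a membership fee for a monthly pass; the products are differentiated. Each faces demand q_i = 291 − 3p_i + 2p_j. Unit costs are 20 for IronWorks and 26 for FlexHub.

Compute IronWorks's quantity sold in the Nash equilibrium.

IronWorks's profit: π = (p_{IronWorks} − 20)(291 − 3p_{IronWorks} + 2p_{FlexHub}).
∂π/∂p_{IronWorks} = 351 − 6p_{IronWorks} + 2p_{FlexHub} = 0 ⇒ p_{IronWorks} = 58.5 + (1/3)p_{FlexHub}.
Similarly p_{FlexHub} = 61.5 + (1/3)p_{IronWorks}.
Substituting the second reaction function into the first: p_{IronWorks} = 58.5 + (1/3)(61.5 + (1/3)p_{IronWorks}), which gives (8/9)p_{IronWorks} = 79 ⇒ p_{IronWorks} = 88.875.
Then p_{FlexHub} = 61.5 + (1/3)·88.875 = 91.125.
q_{IronWorks} = 291 − 3·88.875 + 2·91.125 = 206.625.

206.625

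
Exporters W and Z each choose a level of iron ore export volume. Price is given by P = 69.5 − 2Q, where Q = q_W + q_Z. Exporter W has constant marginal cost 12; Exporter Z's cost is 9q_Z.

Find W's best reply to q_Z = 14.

Exporter W's profit: π = q_W(69.5 − 2(q_W + q_Z)) − 12q_W.
∂π/∂q_W = 57.5 − 4q_W − 2q_Z = 0, so q_W = 14.375 − 0.5q_Z.
At q_Z = 14: q_W = 14.375 − 0.5·14 = 7.375.

7.375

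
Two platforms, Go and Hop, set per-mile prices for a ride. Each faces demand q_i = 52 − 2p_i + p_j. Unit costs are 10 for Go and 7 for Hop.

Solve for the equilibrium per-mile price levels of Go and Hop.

Go's profit: π = (p_{Go} − 10)(52 − 2p_{Go} + p_{Hop}).
∂π/∂p_{Go} = 72 − 4p_{Go} + p_{Hop} = 0 ⇒ p_{Go} = 18 + 0.25p_{Hop}.
Similarly p_{Hop} = 16.5 + 0.25p_{Go}.
Solving the two reaction functions simultaneously: (1 − (0.25)(0.25))p_{Go} = 18 + 0.25·16.5, so 0.9375p_{Go} = 22.125 and p_{Go} = 23.6.
Then p_{Hop} = 16.5 + 0.25·23.6 = 22.4.

23.6, 22.4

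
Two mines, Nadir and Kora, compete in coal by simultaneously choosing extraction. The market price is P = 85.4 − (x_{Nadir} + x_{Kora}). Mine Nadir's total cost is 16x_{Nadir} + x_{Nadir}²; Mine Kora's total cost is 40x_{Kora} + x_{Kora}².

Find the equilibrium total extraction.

Mine Nadir's profit: π = x_{Nadir}(85.4 − (x_{Nadir} + x_{Kora})) − 16x_{Nadir} − x_{Nadir}².
∂π/∂x_{Nadir} = 69.4 − 4x_{Nadir} − x_{Kora} = 0, so x_{Nadir} = 17.35 − 0.25x_{Kora}.
By the same steps for Kora: x_{Kora} = 11.35 − 0.25x_{Nadir}.
Plugging x_{Kora} into Nadir's best response: x_{Nadir} = 17.35 − 0.25(11.35 − 0.25x_{Nadir}) ⇒ 0.9375x_{Nadir} = 14.5125, so x_{Nadir} = 15.48.
Then x_{Kora} = 11.35 − 0.25·15.48 = 7.48.
Total extraction: 15.48 + 7.48 = 22.96.

22.96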